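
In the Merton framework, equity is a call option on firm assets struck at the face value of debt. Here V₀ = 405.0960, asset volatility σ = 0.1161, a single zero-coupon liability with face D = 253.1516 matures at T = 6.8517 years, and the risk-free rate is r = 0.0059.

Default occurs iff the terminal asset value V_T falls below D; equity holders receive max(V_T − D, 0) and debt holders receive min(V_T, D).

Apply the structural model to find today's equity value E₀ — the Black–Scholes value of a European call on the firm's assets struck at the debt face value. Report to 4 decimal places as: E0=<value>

E0=163.7891

Equity is a call on the firm's assets struck at D = 253.1516:
d₁ = [ln(V₀/D) + (r + σ²/2)T] / (σ√T)
   = [ln(405.0960/253.1516) + (0.0059 + 0.5·0.1161²)·6.8517] / (0.1161·√6.8517)
   = [0.470136 + 0.086603] / 0.303900 = 1.831976
d₂ = d₁ − σ√T = 1.831976 − 0.303900 = 1.528075
N(d₁) = 0.966522,  N(d₂) = 0.936753,  e^(−rT) = 0.960381
E₀ = V₀·N(d₁) − D·e^(−rT)·N(d₂)
   = 405.0960·0.966522 − 253.1516·0.960381·0.936753 = 163.789085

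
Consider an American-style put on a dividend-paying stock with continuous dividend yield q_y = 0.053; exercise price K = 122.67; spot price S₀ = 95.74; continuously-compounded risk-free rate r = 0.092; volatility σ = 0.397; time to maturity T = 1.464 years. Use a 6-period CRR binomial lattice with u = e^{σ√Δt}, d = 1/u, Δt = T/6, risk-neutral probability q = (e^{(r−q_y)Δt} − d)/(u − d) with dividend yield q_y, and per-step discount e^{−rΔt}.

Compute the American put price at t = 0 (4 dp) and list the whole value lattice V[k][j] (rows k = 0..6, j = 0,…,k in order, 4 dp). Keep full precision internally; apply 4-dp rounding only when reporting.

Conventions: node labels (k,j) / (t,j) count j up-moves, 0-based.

price = 32.4244
tree:
32.4244
44.1598 21.0206
57.9915 31.0029 11.0070
69.5090 43.9787 18.1621 3.6357
78.9755 57.9915 28.9824 7.0872 0.0000
86.7563 69.5090 43.9787 13.8151 0.0000 0.0000
93.1516 78.9755 57.9915 26.9300 0.0000 0.0000 0.0000

params: Δt=0.24400 u=1.21665 d=0.82193 q=0.47535 e^(-rΔt)=0.97780
t_6 payoffs: 93.1516 78.9755 57.9915 26.9300 0.0000 0.0000 0.0000
k=5: node(5,0) S=35.9137 payoff=86.7563 vs cont=84.4947 → 86.7563 [stop]  node(5,1) S=53.1610 payoff=69.5090 vs cont=67.4690 → 69.5090 [stop]  node(5,2) S=78.6913 payoff=43.9787 vs cont=42.2668 → 43.9787 [stop]  node(5,3) S=116.4823 payoff=6.1877 vs cont=13.8151 → 13.8151 [wait]  node(5,4) S=172.4223 payoff=0.0000 vs cont=0.0000 → 0.0000 [wait]  node(5,5) S=255.2271 payoff=0.0000 vs cont=0.0000 → 0.0000 [wait]
k=4: node(4,0) S=43.6945 payoff=78.9755 vs cont=76.8139 → 78.9755 [stop]  node(4,1) S=64.6785 payoff=57.9915 vs cont=56.0995 → 57.9915 [stop]  node(4,2) S=95.7400 payoff=26.9300 vs cont=28.9824 → 28.9824 [wait]  node(4,3) S=141.7186 payoff=0.0000 vs cont=7.0872 → 7.0872 [wait]  node(4,4) S=209.7781 payoff=0.0000 vs cont=0.0000 → 0.0000 [wait]
k=3: node(3,0) S=53.1610 payoff=69.5090 vs cont=67.4690 → 69.5090 [stop]  node(3,1) S=78.6913 payoff=43.9787 vs cont=43.2207 → 43.9787 [stop]  node(3,2) S=116.4823 payoff=6.1877 vs cont=18.1621 → 18.1621 [wait]  node(3,3) S=172.4223 payoff=0.0000 vs cont=3.6357 → 3.6357 [wait]
k=2: node(2,0) S=64.6785 payoff=57.9915 vs cont=56.0995 → 57.9915 [stop]  node(2,1) S=95.7400 payoff=26.9300 vs cont=31.0029 → 31.0029 [wait]  node(2,2) S=141.7186 payoff=0.0000 vs cont=11.0070 → 11.0070 [wait]
k=1: node(1,0) S=78.6913 payoff=43.9787 vs cont=44.1598 → 44.1598 [wait]  node(1,1) S=116.4823 payoff=6.1877 vs cont=21.0206 → 21.0206 [wait]
k=0: node(0,0) S=95.7400 payoff=26.9300 vs cont=32.4244 → 32.4244 [wait]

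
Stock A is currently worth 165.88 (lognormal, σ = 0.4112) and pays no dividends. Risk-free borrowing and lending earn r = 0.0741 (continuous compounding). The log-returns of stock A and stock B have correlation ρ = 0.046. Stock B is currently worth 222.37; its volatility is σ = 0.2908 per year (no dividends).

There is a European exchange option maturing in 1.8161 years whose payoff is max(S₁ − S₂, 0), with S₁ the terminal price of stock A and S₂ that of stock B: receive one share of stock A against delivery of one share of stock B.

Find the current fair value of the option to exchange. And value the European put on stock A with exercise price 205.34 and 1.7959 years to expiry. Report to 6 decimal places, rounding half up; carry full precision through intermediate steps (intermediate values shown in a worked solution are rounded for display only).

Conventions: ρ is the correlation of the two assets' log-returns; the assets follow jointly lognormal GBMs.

σ_eff = √(σ₁² + σ₂² − 2ρσ₁σ₂) = √(0.4112² + 0.2908² − 2·0.046·0.4112·0.2908) = 0.492594
d₁ = (ln(S₁/S₂) + (q₂ − q₁ + σ_eff²/2)T) / (σ_eff√T) = (ln(165.88/222.37) + (0.0 − 0.0 + 0.121324)·1.8161) / 0.663833 = -0.109577
d₂ = d₁ − σ_eff√T = -0.109577 − 0.663833 = -0.773410
N(d₁) = 0.456373,  N(d₂) = 0.219640
V = S₁·e^{−q₁T}·N(d₁) − S₂·e^{−q₂T}·N(d₂) = 75.703085 − 48.841319 = 26.861766
[vanilla: stock A put K=205.34]
σ√T = 0.4112·√1.7959 = 0.551054
d₁ = (ln(S/K) + (r+σ²/2)T) / (σ√T) = (ln(165.88/205.34) + (0.0741+0.4112²/2)·1.7959) / 0.551054 = (-0.213403 + 0.284906) / 0.551054 = 0.129759
d₂ = d₁ − σ√T = 0.129759 − 0.551054 = -0.421296
e^{−rT} = 0.875398
N(−d₁) = 0.448379,  N(−d₂) = 0.663230
price = K·e^{−rT}·N(−d₂) − S·N(−d₁) = 119.218510 − 74.377066 = 44.841445

exchange price = 26.861766
price(stock A put K=205.34) = 44.841445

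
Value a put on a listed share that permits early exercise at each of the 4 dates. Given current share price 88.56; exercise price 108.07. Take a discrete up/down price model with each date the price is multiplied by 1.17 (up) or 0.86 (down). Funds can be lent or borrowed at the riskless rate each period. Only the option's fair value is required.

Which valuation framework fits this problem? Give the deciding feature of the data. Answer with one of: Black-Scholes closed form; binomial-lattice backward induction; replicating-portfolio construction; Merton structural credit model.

framework: binomial-lattice backward induction

Key observation: the put (strike 108.07 on spot 88.56) is American-style on a 4-step discrete price model, so the early-exercise decision at every node requires stepwise backward valuation — a closed form cannot price the exercise right.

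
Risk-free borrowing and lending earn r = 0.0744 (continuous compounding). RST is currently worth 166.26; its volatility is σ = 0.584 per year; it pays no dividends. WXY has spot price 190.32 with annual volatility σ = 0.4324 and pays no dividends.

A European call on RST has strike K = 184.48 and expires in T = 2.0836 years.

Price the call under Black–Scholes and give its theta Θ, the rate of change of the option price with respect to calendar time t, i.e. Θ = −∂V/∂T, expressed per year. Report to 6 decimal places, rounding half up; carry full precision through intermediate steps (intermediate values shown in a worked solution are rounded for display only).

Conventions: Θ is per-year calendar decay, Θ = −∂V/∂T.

σ√T = 0.584·√2.0836 = 0.842985
d₁ = (ln(S/K) + (r+σ²/2)T) / (σ√T) = (ln(166.26/184.48) + (0.0744+0.584²/2)·2.0836) / 0.842985 = (-0.103988 + 0.510332) / 0.842985 = 0.482029
d₂ = d₁ − σ√T = 0.482029 − 0.842985 = -0.360956
e^{−rT} = 0.856398
N(d₁) = 0.685107,  N(d₂) = 0.359066
Call price V = S·N(d₁) − K·e^{−rT}·N(d₂) = 113.905970 − 56.728273 = 57.177697
φ(d₁) = (1/√(2π))·e^{−d₁²/2} = 0.355186
Θ = −S·φ(d₁)·σ/(2√T) − r·K·e^{−rT}·N(d₂) = −11.945899 − 4.220584 = -16.166483

price = 57.177697
Θ = -16.166483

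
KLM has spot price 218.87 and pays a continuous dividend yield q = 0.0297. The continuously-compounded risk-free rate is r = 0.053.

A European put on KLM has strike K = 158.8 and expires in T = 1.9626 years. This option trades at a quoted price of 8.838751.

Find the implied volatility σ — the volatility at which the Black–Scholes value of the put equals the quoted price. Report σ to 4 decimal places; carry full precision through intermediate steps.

sigma = 0.3199

At σ = 0.3199 the Black–Scholes value reproduces the quote:
σ√T = 0.3199·√1.9626 = 0.448157
d₁ = (ln(S/K) + (r−q+σ²/2)T) / (σ√T) = (ln(218.87/158.8) + (0.053−0.0297+0.3199²/2)·1.9626) / 0.448157 = (0.320832 + 0.146151) / 0.448157 = 1.042008
d₂ = d₁ − σ√T = 1.042008 − 0.448157 = 0.593851
e^{−rT} = 0.901209
e^{−qT} = 0.943377
N(−d₁) = 0.148704,  N(−d₂) = 0.276306
V = K·e^{−rT}·N(−d₂) − S·e^{−qT}·N(−d₁) = 39.542675 − 30.703925 = 8.838751 (equal to the quote); since ∂V/∂σ > 0 for all σ, the implied volatility is unique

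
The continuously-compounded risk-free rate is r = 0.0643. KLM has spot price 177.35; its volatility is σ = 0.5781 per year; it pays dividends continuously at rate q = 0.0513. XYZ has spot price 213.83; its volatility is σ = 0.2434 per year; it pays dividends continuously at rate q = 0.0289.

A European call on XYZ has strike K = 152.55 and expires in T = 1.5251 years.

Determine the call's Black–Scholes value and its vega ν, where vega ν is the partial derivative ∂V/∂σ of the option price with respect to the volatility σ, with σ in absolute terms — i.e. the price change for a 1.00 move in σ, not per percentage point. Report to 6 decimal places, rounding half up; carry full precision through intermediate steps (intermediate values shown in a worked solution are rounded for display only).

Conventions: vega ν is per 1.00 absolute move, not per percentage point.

σ√T = 0.2434·√1.5251 = 0.300587
d₁ = (ln(S/K) + (r−q+σ²/2)T) / (σ√T) = (ln(213.83/152.55) + (0.0643−0.0289+0.2434²/2)·1.5251) / 0.300587 = (0.337689 + 0.099165) / 0.300587 = 1.453337
d₂ = d₁ − σ√T = 1.453337 − 0.300587 = 1.152750
e^{−rT} = 0.906591
e^{−qT} = 0.956882
N(d₁) = 0.926935,  N(d₂) = 0.875493
Call price V = S·e^{−qT}·N(d₁) − K·e^{−rT}·N(d₂) = 189.660172 − 121.081139 = 68.579033
φ(d₁) = (1/√(2π))·e^{−d₁²/2} = 0.138757
ν = S·e^{−qT}·φ(d₁)·√T = 35.061505

price = 68.579033
ν = 35.061505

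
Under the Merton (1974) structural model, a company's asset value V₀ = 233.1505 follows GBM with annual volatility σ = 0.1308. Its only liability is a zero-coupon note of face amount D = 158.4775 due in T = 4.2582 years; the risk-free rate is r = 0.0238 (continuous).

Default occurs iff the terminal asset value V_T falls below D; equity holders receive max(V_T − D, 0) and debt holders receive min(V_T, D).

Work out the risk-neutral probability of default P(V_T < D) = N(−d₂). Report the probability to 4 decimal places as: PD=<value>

PD=0.0474

With assets at 233.1505 and a single debt payment of 158.4775 at 4.2582 years:
d₁ = [ln(V₀/D) + (r + σ²/2)T] / (σ√T)
   = [ln(233.1505/158.4775) + (0.0238 + 0.5·0.1308²)·4.2582] / (0.1308·√4.2582)
   = [0.386072 + 0.137771] / 0.269911 = 1.940797
d₂ = d₁ − σ√T = 1.940797 − 0.269911 = 1.670886
risk-neutral PD = N(−d₂) = N(-1.670886) = 0.047372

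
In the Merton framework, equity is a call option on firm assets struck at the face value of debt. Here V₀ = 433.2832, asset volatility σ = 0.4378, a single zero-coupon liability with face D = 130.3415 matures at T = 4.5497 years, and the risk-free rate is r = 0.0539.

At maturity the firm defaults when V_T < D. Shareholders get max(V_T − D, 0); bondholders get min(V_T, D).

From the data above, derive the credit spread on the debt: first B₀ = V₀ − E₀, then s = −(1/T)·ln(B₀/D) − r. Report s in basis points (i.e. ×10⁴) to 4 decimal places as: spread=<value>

With assets at 433.2832 and a single debt payment of 130.3415 at 4.5497 years:
d₁ = [ln(V₀/D) + (r + σ²/2)T] / (σ√T)
   = [ln(433.2832/130.3415) + (0.0539 + 0.5·0.4378²)·4.5497] / (0.4378·√4.5497)
   = [1.201234 + 0.681247] / 0.933829 = 2.015874
d₂ = d₁ − σ√T = 2.015874 − 0.933829 = 1.082045
N(d₁) = 0.978093,  N(d₂) = 0.860384,  e^(−rT) = 0.782525
E₀ = V₀·N(d₁) − D·e^(−rT)·N(d₂)
   = 433.2832·0.978093 − 130.3415·0.782525·0.860384 = 336.036133
B₀ = V₀ − E₀ = 433.2832 − 336.036133 = 97.247067
spread = −(1/T)·ln(B₀/D) − r = −(1/4.5497)·ln(97.247067/130.3415) − 0.0539 = 0.01047855
in basis points: 0.01047855 × 10⁴ = 104.7855 bp

spread=104.7855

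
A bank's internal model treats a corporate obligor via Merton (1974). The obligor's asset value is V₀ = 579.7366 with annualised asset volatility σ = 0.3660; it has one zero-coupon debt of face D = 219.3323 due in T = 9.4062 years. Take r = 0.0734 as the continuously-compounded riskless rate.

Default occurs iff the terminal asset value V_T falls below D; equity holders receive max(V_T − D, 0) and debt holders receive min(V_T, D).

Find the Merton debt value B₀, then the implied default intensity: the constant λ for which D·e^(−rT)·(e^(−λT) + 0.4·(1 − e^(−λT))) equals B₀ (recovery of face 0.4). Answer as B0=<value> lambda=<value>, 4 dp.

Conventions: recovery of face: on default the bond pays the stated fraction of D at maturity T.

B0=102.2197 lambda=0.0133

Equity is a call on the firm's assets struck at D = 219.3323:
d₁ = [ln(V₀/D) + (r + σ²/2)T] / (σ√T)
   = [ln(579.7366/219.3323) + (0.0734 + 0.5·0.3660²)·9.4062] / (0.3660·√9.4062)
   = [0.971986 + 1.320424] / 1.122505 = 2.042227
d₂ = d₁ − σ√T = 2.042227 − 1.122505 = 0.919722
N(d₁) = 0.979435,  N(d₂) = 0.821141,  e^(−rT) = 0.501368
E₀ = V₀·N(d₁) − D·e^(−rT)·N(d₂)
   = 579.7366·0.979435 − 219.3323·0.501368·0.821141 = 477.516859
B₀ = V₀ − E₀ = 579.7366 − 477.516859 = 102.219741
e^(−λT) = (B₀·e^(rT)/D − 0.4)/(1 − 0.4) = (102.2197·1.994543/219.3323 − 0.4)/0.6 = 0.88259301
λ = −ln(0.88259301)/9.4062 = 0.013278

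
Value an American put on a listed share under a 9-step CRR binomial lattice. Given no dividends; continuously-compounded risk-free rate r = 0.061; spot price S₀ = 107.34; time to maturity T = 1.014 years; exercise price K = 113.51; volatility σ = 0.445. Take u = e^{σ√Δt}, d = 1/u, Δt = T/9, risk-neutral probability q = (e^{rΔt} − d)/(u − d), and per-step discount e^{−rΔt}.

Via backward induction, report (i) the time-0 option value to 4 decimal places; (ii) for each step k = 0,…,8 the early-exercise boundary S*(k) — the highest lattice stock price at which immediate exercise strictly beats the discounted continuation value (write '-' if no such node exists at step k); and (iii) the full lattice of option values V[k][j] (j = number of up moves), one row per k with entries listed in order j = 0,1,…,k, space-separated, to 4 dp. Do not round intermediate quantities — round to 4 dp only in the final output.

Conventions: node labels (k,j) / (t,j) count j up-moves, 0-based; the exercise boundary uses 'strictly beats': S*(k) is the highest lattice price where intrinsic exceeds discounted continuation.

price = 19.8568
boundary = - - - 68.5729 59.0585 68.5729 79.6200 68.5729 79.6200
tree:
19.8568
26.8685 12.7149
35.3059 18.3168 6.9643
44.9371 25.6098 10.8551 2.9438
54.4515 34.5927 16.4627 5.0721 0.7321
62.6457 44.9371 24.1315 8.5769 1.4334 0.0000
69.7030 54.4515 33.8900 14.1420 2.8064 0.0000 0.0000
75.7812 62.6457 44.9371 22.4990 5.4947 0.0000 0.0000 0.0000
81.0160 69.7030 54.4515 33.8900 10.7581 0.0000 0.0000 0.0000 0.0000
85.5244 75.7812 62.6457 44.9371 21.0632 0.0000 0.0000 0.0000 0.0000 0.0000

Δt=0.11267, u=1.16110, d=0.86125, q=0.48573, disc=e^(-rΔt)=0.99315
k=9 terminal: V=max(K-S,0) → 85.5244 75.7812 62.6457 44.9371 21.0632 0.0000 0.0000 0.0000 0.0000 0.0000
k=8: j=0 S=32.4940 intr=81.0160 cont=80.2385 V=81.0160[EX]; j=1 S=43.8070 intr=69.7030 cont=68.9256 V=69.7030[EX]; j=2 S=59.0585 intr=54.4515 cont=53.6740 V=54.4515[EX]; j=3 S=79.6200 intr=33.8900 cont=33.1126 V=33.8900[EX]; j=4 S=107.3400 intr=6.1700 cont=10.7581 V=10.7581[hold]; j=5 S=144.7108 intr=0.0000 cont=0.0000 V=0.0000[hold]; j=6 S=195.0925 intr=0.0000 cont=0.0000 V=0.0000[hold]; j=7 S=263.0146 intr=0.0000 cont=0.0000 V=0.0000[hold]; j=8 S=354.5842 intr=0.0000 cont=0.0000 V=0.0000[hold]  S*(8)=79.6200
k=7: j=0 S=37.7288 intr=75.7812 cont=75.0037 V=75.7812[EX]; j=1 S=50.8643 intr=62.6457 cont=61.8683 V=62.6457[EX]; j=2 S=68.5729 intr=44.9371 cont=44.1597 V=44.9371[EX]; j=3 S=92.4468 intr=21.0632 cont=22.4990 V=22.4990[hold]; j=4 S=124.6325 intr=0.0000 cont=5.4947 V=5.4947[hold]; j=5 S=168.0238 intr=0.0000 cont=0.0000 V=0.0000[hold]; j=6 S=226.5219 intr=0.0000 cont=0.0000 V=0.0000[hold]; j=7 S=305.3864 intr=0.0000 cont=0.0000 V=0.0000[hold]  S*(7)=68.5729
k=6: j=0 S=43.8070 intr=69.7030 cont=68.9256 V=69.7030[EX]; j=1 S=59.0585 intr=54.4515 cont=53.6740 V=54.4515[EX]; j=2 S=79.6200 intr=33.8900 cont=33.8052 V=33.8900[EX]; j=3 S=107.3400 intr=6.1700 cont=14.1420 V=14.1420[hold]; j=4 S=144.7108 intr=0.0000 cont=2.8064 V=2.8064[hold]; j=5 S=195.0925 intr=0.0000 cont=0.0000 V=0.0000[hold]; j=6 S=263.0146 intr=0.0000 cont=0.0000 V=0.0000[hold]  S*(6)=79.6200
k=5: j=0 S=50.8643 intr=62.6457 cont=61.8683 V=62.6457[EX]; j=1 S=68.5729 intr=44.9371 cont=44.1597 V=44.9371[EX]; j=2 S=92.4468 intr=21.0632 cont=24.1315 V=24.1315[hold]; j=3 S=124.6325 intr=0.0000 cont=8.5769 V=8.5769[hold]; j=4 S=168.0238 intr=0.0000 cont=1.4334 V=1.4334[hold]; j=5 S=226.5219 intr=0.0000 cont=0.0000 V=0.0000[hold]  S*(5)=68.5729
k=4: j=0 S=59.0585 intr=54.4515 cont=53.6740 V=54.4515[EX]; j=1 S=79.6200 intr=33.8900 cont=34.5927 V=34.5927[hold]; j=2 S=107.3400 intr=6.1700 cont=16.4627 V=16.4627[hold]; j=3 S=144.7108 intr=0.0000 cont=5.0721 V=5.0721[hold]; j=4 S=195.0925 intr=0.0000 cont=0.7321 V=0.7321[hold]  S*(4)=59.0585
k=3: j=0 S=68.5729 intr=44.9371 cont=44.4987 V=44.9371[EX]; j=1 S=92.4468 intr=21.0632 cont=25.6098 V=25.6098[hold]; j=2 S=124.6325 intr=0.0000 cont=10.8551 V=10.8551[hold]; j=3 S=168.0238 intr=0.0000 cont=2.9438 V=2.9438[hold]  S*(3)=68.5729
k=2: j=0 S=79.6200 intr=33.8900 cont=35.3059 V=35.3059[hold]; j=1 S=107.3400 intr=6.1700 cont=18.3168 V=18.3168[hold]; j=2 S=144.7108 intr=0.0000 cont=6.9643 V=6.9643[hold]  S*(2)=-
k=1: j=0 S=92.4468 intr=21.0632 cont=26.8685 V=26.8685[hold]; j=1 S=124.6325 intr=0.0000 cont=12.7149 V=12.7149[hold]  S*(1)=-
k=0: j=0 S=107.3400 intr=6.1700 cont=19.8568 V=19.8568[hold]  S*(0)=-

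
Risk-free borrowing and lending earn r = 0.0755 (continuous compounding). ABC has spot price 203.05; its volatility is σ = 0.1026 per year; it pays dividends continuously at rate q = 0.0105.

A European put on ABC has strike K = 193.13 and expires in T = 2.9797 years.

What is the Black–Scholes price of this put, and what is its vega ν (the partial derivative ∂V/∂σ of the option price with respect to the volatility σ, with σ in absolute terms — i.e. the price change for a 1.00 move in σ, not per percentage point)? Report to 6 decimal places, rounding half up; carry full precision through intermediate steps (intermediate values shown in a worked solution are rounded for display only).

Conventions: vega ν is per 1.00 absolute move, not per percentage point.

σ√T = 0.1026·√2.9797 = 0.177106
d₁ = (ln(S/K) + (r−q+σ²/2)T) / (σ√T) = (ln(203.05/193.13) + (0.0755−0.0105+0.1026²/2)·2.9797) / 0.177106 = (0.050089 + 0.209364) / 0.177106 = 1.464955
d₂ = d₁ − σ√T = 1.464955 − 0.177106 = 1.287849
e^{−rT} = 0.798542
e^{−qT} = 0.969198
N(−d₁) = 0.071467,  N(−d₂) = 0.098899
Put price V = K·e^{−rT}·N(−d₂) − S·e^{−qT}·N(−d₁) = 15.252497 − 14.064312 = 1.188184
φ(d₁) = (1/√(2π))·e^{−d₁²/2} = 0.136424
ν = S·e^{−qT}·φ(d₁)·√T = 46.343998

price = 1.188184
ν = 46.343998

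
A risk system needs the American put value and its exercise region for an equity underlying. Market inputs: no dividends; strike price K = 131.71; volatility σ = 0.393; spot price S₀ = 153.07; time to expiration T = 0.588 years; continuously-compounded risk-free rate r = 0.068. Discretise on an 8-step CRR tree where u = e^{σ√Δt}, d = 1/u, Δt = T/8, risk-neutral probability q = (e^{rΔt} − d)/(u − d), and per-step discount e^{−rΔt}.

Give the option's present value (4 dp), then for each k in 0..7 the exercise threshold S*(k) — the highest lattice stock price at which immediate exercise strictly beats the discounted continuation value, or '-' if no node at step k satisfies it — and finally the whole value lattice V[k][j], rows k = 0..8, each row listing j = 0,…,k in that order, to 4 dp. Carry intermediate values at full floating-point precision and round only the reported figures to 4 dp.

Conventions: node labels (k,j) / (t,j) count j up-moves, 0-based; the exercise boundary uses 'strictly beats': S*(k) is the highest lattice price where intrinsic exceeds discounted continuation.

params: Δt=0.07350 u=1.11243 d=0.89893 q=0.49686 e^(-rΔt)=0.99501
t_8 payoffs: 66.4402 50.9388 31.7558 8.0169 0.0000 0.0000 0.0000 0.0000 0.0000
t_7: node(7,0) S=72.6080 payoff=59.1020 vs cont=58.4454 → 59.1020 [stop]  node(7,1) S=89.8522 payoff=41.8578 vs cont=41.2011 → 41.8578 [stop]  node(7,2) S=111.1920 payoff=20.5180 vs cont=19.8614 → 20.5180 [stop]  node(7,3) S=137.5998 payoff=0.0000 vs cont=4.0135 → 4.0135 [wait]  node(7,4) S=170.2795 payoff=0.0000 vs cont=0.0000 → 0.0000 [wait]  node(7,5) S=210.7205 payoff=0.0000 vs cont=0.0000 → 0.0000 [wait]  node(7,6) S=260.7662 payoff=0.0000 vs cont=0.0000 → 0.0000 [wait]  node(7,7) S=322.6976 payoff=0.0000 vs cont=0.0000 → 0.0000 [wait]  ⇒ S*(7)=111.1920
t_6: node(6,0) S=80.7712 payoff=50.9388 vs cont=50.2821 → 50.9388 [stop]  node(6,1) S=99.9542 payoff=31.7558 vs cont=31.0991 → 31.7558 [stop]  node(6,2) S=123.6931 payoff=8.0169 vs cont=12.2562 → 12.2562 [wait]  node(6,3) S=153.0700 payoff=0.0000 vs cont=2.0093 → 2.0093 [wait]  node(6,4) S=189.4238 payoff=0.0000 vs cont=0.0000 → 0.0000 [wait]  node(6,5) S=234.4116 payoff=0.0000 vs cont=0.0000 → 0.0000 [wait]  node(6,6) S=290.0838 payoff=0.0000 vs cont=0.0000 → 0.0000 [wait]  ⇒ S*(6)=99.9542
t_5: node(5,0) S=89.8522 payoff=41.8578 vs cont=41.2011 → 41.8578 [stop]  node(5,1) S=111.1920 payoff=20.5180 vs cont=21.9573 → 21.9573 [wait]  node(5,2) S=137.5998 payoff=0.0000 vs cont=7.1292 → 7.1292 [wait]  node(5,3) S=170.2795 payoff=0.0000 vs cont=1.0059 → 1.0059 [wait]  node(5,4) S=210.7205 payoff=0.0000 vs cont=0.0000 → 0.0000 [wait]  node(5,5) S=260.7662 payoff=0.0000 vs cont=0.0000 → 0.0000 [wait]  ⇒ S*(5)=89.8522
t_4: node(4,0) S=99.9542 payoff=31.7558 vs cont=31.8107 → 31.8107 [wait]  node(4,1) S=123.6931 payoff=8.0169 vs cont=14.5171 → 14.5171 [wait]  node(4,2) S=153.0700 payoff=0.0000 vs cont=4.0665 → 4.0665 [wait]  node(4,3) S=189.4238 payoff=0.0000 vs cont=0.5036 → 0.5036 [wait]  node(4,4) S=234.4116 payoff=0.0000 vs cont=0.0000 → 0.0000 [wait]  ⇒ S*(4)=-
t_3: node(3,0) S=111.1920 payoff=20.5180 vs cont=23.1025 → 23.1025 [wait]  node(3,1) S=137.5998 payoff=0.0000 vs cont=9.2781 → 9.2781 [wait]  node(3,2) S=170.2795 payoff=0.0000 vs cont=2.2848 → 2.2848 [wait]  node(3,3) S=210.7205 payoff=0.0000 vs cont=0.2521 → 0.2521 [wait]  ⇒ S*(3)=-
t_2: node(2,0) S=123.6931 payoff=8.0169 vs cont=16.1528 → 16.1528 [wait]  node(2,1) S=153.0700 payoff=0.0000 vs cont=5.7745 → 5.7745 [wait]  node(2,2) S=189.4238 payoff=0.0000 vs cont=1.2685 → 1.2685 [wait]  ⇒ S*(2)=-
t_1: node(1,0) S=137.5998 payoff=0.0000 vs cont=10.9414 → 10.9414 [wait]  node(1,1) S=170.2795 payoff=0.0000 vs cont=3.5180 → 3.5180 [wait]  ⇒ S*(1)=-
t_0: node(0,0) S=153.0700 payoff=0.0000 vs cont=7.2169 → 7.2169 [wait]  ⇒ S*(0)=-

price = 7.2169
boundary = - - - - - 89.8522 99.9542 111.1920
tree:
7.2169
10.9414 3.5180
16.1528 5.7745 1.2685
23.1025 9.2781 2.2848 0.2521
31.8107 14.5171 4.0665 0.5036 0.0000
41.8578 21.9573 7.1292 1.0059 0.0000 0.0000
50.9388 31.7558 12.2562 2.0093 0.0000 0.0000 0.0000
59.1020 41.8578 20.5180 4.0135 0.0000 0.0000 0.0000 0.0000
66.4402 50.9388 31.7558 8.0169 0.0000 0.0000 0.0000 0.0000 0.0000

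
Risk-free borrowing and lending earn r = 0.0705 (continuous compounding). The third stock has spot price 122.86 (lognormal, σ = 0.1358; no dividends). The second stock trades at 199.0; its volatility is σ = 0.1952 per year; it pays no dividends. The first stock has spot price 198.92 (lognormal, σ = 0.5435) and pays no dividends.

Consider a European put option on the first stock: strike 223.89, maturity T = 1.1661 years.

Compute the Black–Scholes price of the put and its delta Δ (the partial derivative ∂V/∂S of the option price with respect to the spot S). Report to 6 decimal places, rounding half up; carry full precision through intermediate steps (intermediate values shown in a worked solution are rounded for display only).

σ√T = 0.5435·√1.1661 = 0.586905
d₁ = (ln(S/K) + (r+σ²/2)T) / (σ√T) = (ln(198.92/223.89) + (0.0705+0.5435²/2)·1.1661) / 0.586905 = (-0.118252 + 0.254439) / 0.586905 = 0.232042
d₂ = d₁ − σ√T = 0.232042 − 0.586905 = -0.354863
e^{−rT} = 0.921078
N(−d₁) = 0.408253,  N(−d₂) = 0.638654
Put price V = K·e^{−rT}·N(−d₂) − S·N(−d₁) = 131.703347 − 81.209642 = 50.493705
Δ = −N(−d₁) = -0.408253

price = 50.493705
Δ = -0.408253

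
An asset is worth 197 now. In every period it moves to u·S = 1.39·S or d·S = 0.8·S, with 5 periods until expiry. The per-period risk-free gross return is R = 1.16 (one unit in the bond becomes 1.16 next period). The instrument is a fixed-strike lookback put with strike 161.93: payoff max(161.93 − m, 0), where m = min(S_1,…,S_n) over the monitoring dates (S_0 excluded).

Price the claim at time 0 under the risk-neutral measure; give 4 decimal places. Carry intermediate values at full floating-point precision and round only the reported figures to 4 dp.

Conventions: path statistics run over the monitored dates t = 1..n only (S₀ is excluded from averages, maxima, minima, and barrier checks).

Set p* = 0.6102 (from d < R < u); the path-dependent value is the discounted p*-expectation over all price paths.
Enumerate all 2^5 = 32 price paths (U = up ×1.39, D = down ×0.8); each path with k up-moves has probability p*^k·(1−p*)^(5−k).
DDDDD: m=64.5530, payoff=97.3770, prob=0.009003
UDDDD: m=112.1608, payoff=49.7692, prob=0.014091
DUDDD: m=112.1608, payoff=49.7692, prob=0.014091
UUDDD: m=194.8793, payoff=0.0000, prob=0.022056
DDUDD: m=112.1608, payoff=49.7692, prob=0.014091
UDUDD: m=194.8793, payoff=0.0000, prob=0.022056
DUUDD: m=157.6000, payoff=4.3300, prob=0.022056
UUUDD: m=273.8300, payoff=0.0000, prob=0.034523
DDDUD: m=100.8640, payoff=61.0660, prob=0.014091
UDDUD: m=175.2512, payoff=0.0000, prob=0.022056
DUDUD: m=157.6000, payoff=4.3300, prob=0.022056
UUDUD: m=273.8300, payoff=0.0000, prob=0.034523
DDUUD: m=126.0800, payoff=35.8500, prob=0.022056
UDUUD: m=219.0640, payoff=0.0000, prob=0.034523
DUUUD: m=157.6000, payoff=4.3300, prob=0.034523
UUUUD: m=273.8300, payoff=0.0000, prob=0.054035
DDDDU: m=80.6912, payoff=81.2388, prob=0.014091
UDDDU: m=140.2010, payoff=21.7290, prob=0.022056
DUDDU: m=140.2010, payoff=21.7290, prob=0.022056
UUDDU: m=243.5992, payoff=0.0000, prob=0.034523
DDUDU: m=126.0800, payoff=35.8500, prob=0.022056
UDUDU: m=219.0640, payoff=0.0000, prob=0.034523
DUUDU: m=157.6000, payoff=4.3300, prob=0.034523
UUUDU: m=273.8300, payoff=0.0000, prob=0.054035
DDDUU: m=100.8640, payoff=61.0660, prob=0.022056
UDDUU: m=175.2512, payoff=0.0000, prob=0.034523
DUDUU: m=157.6000, payoff=4.3300, prob=0.034523
UUDUU: m=273.8300, payoff=0.0000, prob=0.054035
DDUUU: m=126.0800, payoff=35.8500, prob=0.034523
UDUUU: m=219.0640, payoff=0.0000, prob=0.054035
DUUUU: m=157.6000, payoff=4.3300, prob=0.054035
UUUUU: m=273.8300, payoff=0.0000, prob=0.084577
Price = Σ prob·payoff / R^5 = 10.983769 / 2.100342 = 5.2295

price = 5.2295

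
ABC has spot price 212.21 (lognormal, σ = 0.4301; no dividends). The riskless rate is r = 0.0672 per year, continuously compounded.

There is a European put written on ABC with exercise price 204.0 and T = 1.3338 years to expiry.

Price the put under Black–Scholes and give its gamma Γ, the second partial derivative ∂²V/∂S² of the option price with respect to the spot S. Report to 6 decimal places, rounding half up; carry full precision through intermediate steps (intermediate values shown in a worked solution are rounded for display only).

σ√T = 0.4301·√1.3338 = 0.496724
d₁ = (ln(S/K) + (r+σ²/2)T) / (σ√T) = (ln(212.21/204.0) + (0.0672+0.4301²/2)·1.3338) / 0.496724 = (0.039456 + 0.212999) / 0.496724 = 0.508240
d₂ = d₁ − σ√T = 0.508240 − 0.496724 = 0.011517
e^{−rT} = 0.914268
N(−d₁) = 0.305642,  N(−d₂) = 0.495406
Put price V = K·e^{−rT}·N(−d₂) − S·N(−d₁) = 92.398459 − 64.860387 = 27.538071
φ(d₁) = (1/√(2π))·e^{−d₁²/2} = 0.350606
Γ = φ(d₁) / (S·σ·√T) = 0.003326

price = 27.538071
Γ = 0.003326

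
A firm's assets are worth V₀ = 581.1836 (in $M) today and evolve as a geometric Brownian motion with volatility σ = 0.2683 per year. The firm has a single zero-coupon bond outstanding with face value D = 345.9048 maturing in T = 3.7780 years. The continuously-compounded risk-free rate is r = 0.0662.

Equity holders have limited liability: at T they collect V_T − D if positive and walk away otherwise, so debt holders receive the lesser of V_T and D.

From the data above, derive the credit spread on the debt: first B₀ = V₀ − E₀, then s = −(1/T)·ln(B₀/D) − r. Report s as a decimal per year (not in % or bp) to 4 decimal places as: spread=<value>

With assets at 581.1836 and a single debt payment of 345.9048 at 3.7780 years:
d₁ = [ln(V₀/D) + (r + σ²/2)T] / (σ√T)
   = [ln(581.1836/345.9048) + (0.0662 + 0.5·0.2683²)·3.7780] / (0.2683·√3.7780)
   = [0.518903 + 0.386083] / 0.521497 = 1.735363
d₂ = d₁ − σ√T = 1.735363 − 0.521497 = 1.213866
N(d₁) = 0.958662,  N(d₂) = 0.887601,  e^(−rT) = 0.778720
E₀ = V₀·N(d₁) − D·e^(−rT)·N(d₂)
   = 581.1836·0.958662 − 345.9048·0.778720·0.887601 = 318.071702
B₀ = V₀ − E₀ = 581.1836 − 318.071702 = 263.111898
spread = −(1/T)·ln(B₀/D) − r = −(1/3.7780)·ln(263.111898/345.9048) − 0.0662 = 0.00621508

spread=0.0062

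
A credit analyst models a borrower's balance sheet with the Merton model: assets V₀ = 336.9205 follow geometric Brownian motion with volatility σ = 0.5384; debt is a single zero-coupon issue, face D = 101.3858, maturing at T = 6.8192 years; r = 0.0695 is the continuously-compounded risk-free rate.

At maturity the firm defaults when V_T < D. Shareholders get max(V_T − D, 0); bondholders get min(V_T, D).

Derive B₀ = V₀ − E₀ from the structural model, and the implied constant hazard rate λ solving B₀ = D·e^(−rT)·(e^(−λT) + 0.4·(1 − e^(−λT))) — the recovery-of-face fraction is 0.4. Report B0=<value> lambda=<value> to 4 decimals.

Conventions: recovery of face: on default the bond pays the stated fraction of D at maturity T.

With assets at 336.9205 and a single debt payment of 101.3858 at 6.8192 years:
d₁ = [ln(V₀/D) + (r + σ²/2)T] / (σ√T)
   = [ln(336.9205/101.3858) + (0.0695 + 0.5·0.5384²)·6.8192] / (0.5384·√6.8192)
   = [1.200914 + 1.462291] / 1.405956 = 1.894230
d₂ = d₁ − σ√T = 1.894230 − 1.405956 = 0.488274
N(d₁) = 0.970903,  N(d₂) = 0.687322,  e^(−rT) = 0.622548
E₀ = V₀·N(d₁) − D·e^(−rT)·N(d₂)
   = 336.9205·0.970903 − 101.3858·0.622548·0.687322 = 283.734966
B₀ = V₀ − E₀ = 336.9205 − 283.734966 = 53.185534
e^(−λT) = (B₀·e^(rT)/D − 0.4)/(1 − 0.4) = (53.1855·1.606302/101.3858 − 0.4)/0.6 = 0.73773701
λ = −ln(0.73773701)/6.8192 = 0.044605

B0=53.1855 lambda=0.0446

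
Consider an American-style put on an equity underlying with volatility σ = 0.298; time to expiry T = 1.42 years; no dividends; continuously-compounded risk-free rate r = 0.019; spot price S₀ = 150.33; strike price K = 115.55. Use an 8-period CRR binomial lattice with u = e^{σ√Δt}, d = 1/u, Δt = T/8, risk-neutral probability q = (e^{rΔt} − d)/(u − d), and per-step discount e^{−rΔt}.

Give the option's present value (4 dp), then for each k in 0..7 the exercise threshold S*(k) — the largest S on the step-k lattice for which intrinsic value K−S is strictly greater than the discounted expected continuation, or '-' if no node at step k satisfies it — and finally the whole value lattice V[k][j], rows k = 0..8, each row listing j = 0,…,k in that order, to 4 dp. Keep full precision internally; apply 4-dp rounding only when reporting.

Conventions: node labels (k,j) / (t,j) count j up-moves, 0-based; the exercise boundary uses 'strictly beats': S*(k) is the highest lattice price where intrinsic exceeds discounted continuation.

params: Δt=0.17750 u=1.13377 d=0.88201 q=0.48207 e^(-rΔt)=0.99663
t_8 payoffs: 60.4893 44.7729 24.5705 0.0000 0.0000 0.0000 0.0000 0.0000 0.0000
t_7: node(7,0) S=62.4262 payoff=53.1238 vs cont=52.7347 → 53.1238 [stop]  node(7,1) S=80.2450 payoff=35.3050 vs cont=34.9159 → 35.3050 [stop]  node(7,2) S=103.1500 payoff=12.4000 vs cont=12.6829 → 12.6829 [wait]  node(7,3) S=132.5929 payoff=0.0000 vs cont=0.0000 → 0.0000 [wait]  node(7,4) S=170.4399 payoff=0.0000 vs cont=0.0000 → 0.0000 [wait]  node(7,5) S=219.0898 payoff=0.0000 vs cont=0.0000 → 0.0000 [wait]  node(7,6) S=281.6263 payoff=0.0000 vs cont=0.0000 → 0.0000 [wait]  node(7,7) S=362.0131 payoff=0.0000 vs cont=0.0000 → 0.0000 [wait]  ⇒ S*(7)=80.2450
t_6: node(6,0) S=70.7771 payoff=44.7729 vs cont=44.3839 → 44.7729 [stop]  node(6,1) S=90.9795 payoff=24.5705 vs cont=24.3174 → 24.5705 [stop]  node(6,2) S=116.9485 payoff=0.0000 vs cont=6.5467 → 6.5467 [wait]  node(6,3) S=150.3300 payoff=0.0000 vs cont=0.0000 → 0.0000 [wait]  node(6,4) S=193.2398 payoff=0.0000 vs cont=0.0000 → 0.0000 [wait]  node(6,5) S=248.3978 payoff=0.0000 vs cont=0.0000 → 0.0000 [wait]  node(6,6) S=319.2999 payoff=0.0000 vs cont=0.0000 → 0.0000 [wait]  ⇒ S*(6)=90.9795
t_5: node(5,0) S=80.2450 payoff=35.3050 vs cont=34.9159 → 35.3050 [stop]  node(5,1) S=103.1500 payoff=12.4000 vs cont=15.8283 → 15.8283 [wait]  node(5,2) S=132.5929 payoff=0.0000 vs cont=3.3793 → 3.3793 [wait]  node(5,3) S=170.4399 payoff=0.0000 vs cont=0.0000 → 0.0000 [wait]  node(5,4) S=219.0898 payoff=0.0000 vs cont=0.0000 → 0.0000 [wait]  node(5,5) S=281.6263 payoff=0.0000 vs cont=0.0000 → 0.0000 [wait]  ⇒ S*(5)=80.2450
t_4: node(4,0) S=90.9795 payoff=24.5705 vs cont=25.8285 → 25.8285 [wait]  node(4,1) S=116.9485 payoff=0.0000 vs cont=9.7939 → 9.7939 [wait]  node(4,2) S=150.3300 payoff=0.0000 vs cont=1.7443 → 1.7443 [wait]  node(4,3) S=193.2398 payoff=0.0000 vs cont=0.0000 → 0.0000 [wait]  node(4,4) S=248.3978 payoff=0.0000 vs cont=0.0000 → 0.0000 [wait]  ⇒ S*(4)=-
t_3: node(3,0) S=103.1500 payoff=12.4000 vs cont=18.0377 → 18.0377 [wait]  node(3,1) S=132.5929 payoff=0.0000 vs cont=5.8935 → 5.8935 [wait]  node(3,2) S=170.4399 payoff=0.0000 vs cont=0.9004 → 0.9004 [wait]  node(3,3) S=219.0898 payoff=0.0000 vs cont=0.0000 → 0.0000 [wait]  ⇒ S*(3)=-
t_2: node(2,0) S=116.9485 payoff=0.0000 vs cont=12.1423 → 12.1423 [wait]  node(2,1) S=150.3300 payoff=0.0000 vs cont=3.4747 → 3.4747 [wait]  node(2,2) S=193.2398 payoff=0.0000 vs cont=0.4648 → 0.4648 [wait]  ⇒ S*(2)=-
t_1: node(1,0) S=132.5929 payoff=0.0000 vs cont=7.9371 → 7.9371 [wait]  node(1,1) S=170.4399 payoff=0.0000 vs cont=2.0169 → 2.0169 [wait]  ⇒ S*(1)=-
t_0: node(0,0) S=150.3300 payoff=0.0000 vs cont=5.0660 → 5.0660 [wait]  ⇒ S*(0)=-

price = 5.0660
boundary = - - - - - 80.2450 90.9795 80.2450
tree:
5.0660
7.9371 2.0169
12.1423 3.4747 0.4648
18.0377 5.8935 0.9004 0.0000
25.8285 9.7939 1.7443 0.0000 0.0000
35.3050 15.8283 3.3793 0.0000 0.0000 0.0000
44.7729 24.5705 6.5467 0.0000 0.0000 0.0000 0.0000
53.1238 35.3050 12.6829 0.0000 0.0000 0.0000 0.0000 0.0000
60.4893 44.7729 24.5705 0.0000 0.0000 0.0000 0.0000 0.0000 0.0000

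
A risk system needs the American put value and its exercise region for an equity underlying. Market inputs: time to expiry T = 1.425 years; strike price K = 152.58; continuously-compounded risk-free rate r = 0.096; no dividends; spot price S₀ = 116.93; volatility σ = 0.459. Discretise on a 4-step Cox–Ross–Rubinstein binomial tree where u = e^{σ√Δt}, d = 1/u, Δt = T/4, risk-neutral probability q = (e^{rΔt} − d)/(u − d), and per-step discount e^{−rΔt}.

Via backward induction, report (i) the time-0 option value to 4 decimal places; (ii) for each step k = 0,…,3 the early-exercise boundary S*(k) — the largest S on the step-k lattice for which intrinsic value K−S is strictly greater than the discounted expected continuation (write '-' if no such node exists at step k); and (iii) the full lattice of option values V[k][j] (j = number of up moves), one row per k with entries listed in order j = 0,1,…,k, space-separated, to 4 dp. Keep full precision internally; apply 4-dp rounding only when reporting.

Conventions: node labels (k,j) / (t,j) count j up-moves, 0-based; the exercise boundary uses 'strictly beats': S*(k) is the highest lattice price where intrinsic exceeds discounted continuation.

Δt=0.35625, u=1.31516, d=0.76036, q=0.49464, disc=e^(-rΔt)=0.96638
k=4 terminal: V=max(K-S,0) → 113.4954 84.9770 35.6500 0.0000 0.0000
k=3: j=0 S=51.4027 intr=101.1773 cont=96.0473 V=101.1773[EX]; j=1 S=88.9090 intr=63.6710 cont=58.5410 V=63.6710[EX]; j=2 S=153.7822 intr=0.0000 cont=17.4102 V=17.4102[hold]; j=3 S=265.9906 intr=0.0000 cont=0.0000 V=0.0000[hold]  S*(3)=88.9090
k=2: j=0 S=67.6030 intr=84.9770 cont=79.8470 V=84.9770[EX]; j=1 S=116.9300 intr=35.6500 cont=39.4170 V=39.4170[hold]; j=2 S=202.2489 intr=0.0000 cont=8.5025 V=8.5025[hold]  S*(2)=67.6030
k=1: j=0 S=88.9090 intr=63.6710 cont=60.3416 V=63.6710[EX]; j=1 S=153.7822 intr=0.0000 cont=23.3142 V=23.3142[hold]  S*(1)=88.9090
k=0: j=0 S=116.9300 intr=35.6500 cont=42.2391 V=42.2391[hold]  S*(0)=-

price = 42.2391
boundary = - 88.9090 67.6030 88.9090
tree:
42.2391
63.6710 23.3142
84.9770 39.4170 8.5025
101.1773 63.6710 17.4102 0.0000
113.4954 84.9770 35.6500 0.0000 0.0000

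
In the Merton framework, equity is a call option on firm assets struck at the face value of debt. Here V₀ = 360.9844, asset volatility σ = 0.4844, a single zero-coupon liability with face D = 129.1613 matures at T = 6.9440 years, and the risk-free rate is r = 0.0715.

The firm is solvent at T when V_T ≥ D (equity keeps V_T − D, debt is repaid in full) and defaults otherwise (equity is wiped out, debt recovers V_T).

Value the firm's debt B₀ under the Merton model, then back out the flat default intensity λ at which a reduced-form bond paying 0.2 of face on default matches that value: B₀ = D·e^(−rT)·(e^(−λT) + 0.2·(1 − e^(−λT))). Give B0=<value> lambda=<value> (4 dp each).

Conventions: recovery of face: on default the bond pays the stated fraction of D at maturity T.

B0=67.9589 lambda=0.0267

Apply the equity-as-call identities (strike 129.1613, horizon 6.9440 years):
d₁ = [ln(V₀/D) + (r + σ²/2)T] / (σ√T)
   = [ln(360.9844/129.1613) + (0.0715 + 0.5·0.4844²)·6.9440] / (0.4844·√6.9440)
   = [1.027773 + 1.311178] / 1.276465 = 1.832365
d₂ = d₁ − σ√T = 1.832365 − 1.276465 = 0.555900
N(d₁) = 0.966551,  N(d₂) = 0.710860,  e^(−rT) = 0.608660
E₀ = V₀·N(d₁) − D·e^(−rT)·N(d₂)
   = 360.9844·0.966551 − 129.1613·0.608660·0.710860 = 293.025524
B₀ = V₀ − E₀ = 360.9844 − 293.025524 = 67.958876
e^(−λT) = (B₀·e^(rT)/D − 0.2)/(1 − 0.2) = (67.9589·1.642954/129.1613 − 0.2)/0.8 = 0.83056132
λ = −ln(0.83056132)/6.9440 = 0.026736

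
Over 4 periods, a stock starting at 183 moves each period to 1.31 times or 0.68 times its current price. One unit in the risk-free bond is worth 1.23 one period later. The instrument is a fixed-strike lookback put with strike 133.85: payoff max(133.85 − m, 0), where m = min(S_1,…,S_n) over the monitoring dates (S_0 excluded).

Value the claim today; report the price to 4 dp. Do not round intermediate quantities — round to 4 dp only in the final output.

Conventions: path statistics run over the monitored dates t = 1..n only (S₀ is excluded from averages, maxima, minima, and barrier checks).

price = 1.1166

Under the martingale measure an up-move has probability p* = 0.8730; value the claim as the probability-weighted average of per-path payoffs, discounted 4 periods at R = 1.23.
Enumerate all 2^4 = 16 price paths (U = up ×1.31, D = down ×0.68); each path with k up-moves has probability p*^k·(1−p*)^(4−k).
DDDD: m=39.1279, payoff=94.7221, prob=0.000260
UDDD: m=75.3788, payoff=58.4712, prob=0.001788
DUDD: m=75.3788, payoff=58.4712, prob=0.001788
UUDD: m=145.2150, payoff=0.0000, prob=0.012290
DDUD: m=75.3788, payoff=58.4712, prob=0.001788
UDUD: m=145.2150, payoff=0.0000, prob=0.012290
DUUD: m=124.4400, payoff=9.4100, prob=0.012290
UUUD: m=239.7300, payoff=0.0000, prob=0.084492
DDDU: m=57.5411, payoff=76.3089, prob=0.001788
UDDU: m=110.8512, payoff=22.9988, prob=0.012290
DUDU: m=110.8512, payoff=22.9988, prob=0.012290
UUDU: m=213.5515, payoff=0.0000, prob=0.084492
DDUU: m=84.6192, payoff=49.2308, prob=0.012290
UDUU: m=163.0164, payoff=0.0000, prob=0.084492
DUUU: m=124.4400, payoff=9.4100, prob=0.084492
UUUU: m=239.7300, payoff=0.0000, prob=0.580883
Price = Σ prob·payoff / R^4 = 2.555660 / 2.288866 = 1.1166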